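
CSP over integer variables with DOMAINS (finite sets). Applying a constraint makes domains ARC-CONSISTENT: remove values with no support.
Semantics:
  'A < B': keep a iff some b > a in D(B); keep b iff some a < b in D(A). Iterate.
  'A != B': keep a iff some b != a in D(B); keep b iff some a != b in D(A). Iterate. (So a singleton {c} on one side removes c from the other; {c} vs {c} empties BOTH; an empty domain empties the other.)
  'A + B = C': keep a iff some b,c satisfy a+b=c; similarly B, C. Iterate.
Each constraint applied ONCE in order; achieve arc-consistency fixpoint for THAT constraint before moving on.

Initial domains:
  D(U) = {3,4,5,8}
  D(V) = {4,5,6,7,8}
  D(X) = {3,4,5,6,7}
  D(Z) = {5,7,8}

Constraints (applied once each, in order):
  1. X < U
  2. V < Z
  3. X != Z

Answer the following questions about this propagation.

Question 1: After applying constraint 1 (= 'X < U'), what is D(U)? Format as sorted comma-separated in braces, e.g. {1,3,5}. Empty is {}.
Constraint 1 (X < U) on D(X)={3,4,5,6,7} D(U)={3,4,5,8}: U {3,4,5,8}->{4,5,8}
So after constraint 1: D(U) = {4,5,8}

Answer: {4,5,8}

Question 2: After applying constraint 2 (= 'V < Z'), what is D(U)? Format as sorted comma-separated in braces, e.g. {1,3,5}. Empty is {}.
Answer: {4,5,8}

Derivation:
Constraint 1 (X < U) on D(X)={3,4,5,6,7} D(U)={3,4,5,8}: U {3,4,5,8}->{4,5,8}
Constraint 2 (V < Z) on D(V)={4,5,6,7,8} D(Z)={5,7,8}: V {4,5,6,7,8}->{4,5,6,7}
So after constraint 2: D(U) = {4,5,8}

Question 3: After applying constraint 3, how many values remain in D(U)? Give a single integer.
Answer: 3

Derivation:
Constraint 1 (X < U) on D(X)={3,4,5,6,7} D(U)={3,4,5,8}: U {3,4,5,8}->{4,5,8}
Constraint 2 (V < Z) on D(V)={4,5,6,7,8} D(Z)={5,7,8}: V {4,5,6,7,8}->{4,5,6,7}
Constraint 3 (X != Z) on D(X)={3,4,5,6,7} D(Z)={5,7,8}: no change
So after constraint 3: D(U)={4,5,8}, size = 3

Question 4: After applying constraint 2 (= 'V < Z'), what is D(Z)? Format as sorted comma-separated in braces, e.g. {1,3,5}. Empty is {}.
Answer: {5,7,8}

Derivation:
Constraint 1 (X < U) on D(X)={3,4,5,6,7} D(U)={3,4,5,8}: U {3,4,5,8}->{4,5,8}
Constraint 2 (V < Z) on D(V)={4,5,6,7,8} D(Z)={5,7,8}: V {4,5,6,7,8}->{4,5,6,7}
So after constraint 2: D(Z) = {5,7,8}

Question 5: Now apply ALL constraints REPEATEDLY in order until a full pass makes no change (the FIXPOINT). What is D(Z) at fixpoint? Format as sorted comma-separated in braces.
Answer: {5,7,8}

Derivation:
pass 0 (initial): D(Z)={5,7,8}
pass 1: U {3,4,5,8}->{4,5,8}; V {4,5,6,7,8}->{4,5,6,7}
pass 2: no change
Fixpoint after 2 passes: D(Z) = {5,7,8}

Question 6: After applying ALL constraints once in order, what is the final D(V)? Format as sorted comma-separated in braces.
Answer: {4,5,6,7}

Derivation:
Constraint 1 (X < U) on D(X)={3,4,5,6,7} D(U)={3,4,5,8}: U {3,4,5,8}->{4,5,8}
Constraint 2 (V < Z) on D(V)={4,5,6,7,8} D(Z)={5,7,8}: V {4,5,6,7,8}->{4,5,6,7}
Constraint 3 (X != Z) on D(X)={3,4,5,6,7} D(Z)={5,7,8}: no change
So after all 3 constraints: D(V) = {4,5,6,7}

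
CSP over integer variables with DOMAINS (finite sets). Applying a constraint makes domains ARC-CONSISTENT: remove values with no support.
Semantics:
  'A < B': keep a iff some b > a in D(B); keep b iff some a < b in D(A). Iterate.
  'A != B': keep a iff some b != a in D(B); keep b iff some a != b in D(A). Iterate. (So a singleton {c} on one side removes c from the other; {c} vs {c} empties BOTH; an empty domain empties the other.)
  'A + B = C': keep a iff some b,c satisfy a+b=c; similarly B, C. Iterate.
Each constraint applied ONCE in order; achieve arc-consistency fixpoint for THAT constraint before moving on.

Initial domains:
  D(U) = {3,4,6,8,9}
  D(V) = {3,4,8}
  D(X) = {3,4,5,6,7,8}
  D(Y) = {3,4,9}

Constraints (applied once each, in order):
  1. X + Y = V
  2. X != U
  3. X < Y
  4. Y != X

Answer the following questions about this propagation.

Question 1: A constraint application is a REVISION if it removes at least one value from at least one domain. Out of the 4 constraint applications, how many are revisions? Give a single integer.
Constraint 1 (X + Y = V) on D(X)={3,4,5,6,7,8} D(Y)={3,4,9} D(V)={3,4,8}: X {3,4,5,6,7,8}->{4,5}; Y {3,4,9}->{3,4}; V {3,4,8}->{8} => REVISION
Constraint 2 (X != U) on D(X)={4,5} D(U)={3,4,6,8,9}: no change => not a revision
Constraint 3 (X < Y) on D(X)={4,5} D(Y)={3,4}: X {4,5}->{}; Y {3,4}->{} => REVISION
Constraint 4 (Y != X) on D(Y)={} D(X)={}: no change => not a revision
Total revisions = 2

Answer: 2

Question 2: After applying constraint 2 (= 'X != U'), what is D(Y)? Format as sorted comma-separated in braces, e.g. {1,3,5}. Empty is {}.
Constraint 1 (X + Y = V) on D(X)={3,4,5,6,7,8} D(Y)={3,4,9} D(V)={3,4,8}: X {3,4,5,6,7,8}->{4,5}; Y {3,4,9}->{3,4}; V {3,4,8}->{8}
Constraint 2 (X != U) on D(X)={4,5} D(U)={3,4,6,8,9}: no change
So after constraint 2: D(Y) = {3,4}

Answer: {3,4}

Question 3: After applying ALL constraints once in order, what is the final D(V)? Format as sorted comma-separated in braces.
Answer: {8}

Derivation:
Constraint 1 (X + Y = V) on D(X)={3,4,5,6,7,8} D(Y)={3,4,9} D(V)={3,4,8}: X {3,4,5,6,7,8}->{4,5}; Y {3,4,9}->{3,4}; V {3,4,8}->{8}
Constraint 2 (X != U) on D(X)={4,5} D(U)={3,4,6,8,9}: no change
Constraint 3 (X < Y) on D(X)={4,5} D(Y)={3,4}: X {4,5}->{}; Y {3,4}->{}
Constraint 4 (Y != X) on D(Y)={} D(X)={}: no change
So after all 4 constraints: D(V) = {8}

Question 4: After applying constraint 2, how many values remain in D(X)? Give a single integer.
Answer: 2

Derivation:
Constraint 1 (X + Y = V) on D(X)={3,4,5,6,7,8} D(Y)={3,4,9} D(V)={3,4,8}: X {3,4,5,6,7,8}->{4,5}; Y {3,4,9}->{3,4}; V {3,4,8}->{8}
Constraint 2 (X != U) on D(X)={4,5} D(U)={3,4,6,8,9}: no change
So after constraint 2: D(X)={4,5}, size = 2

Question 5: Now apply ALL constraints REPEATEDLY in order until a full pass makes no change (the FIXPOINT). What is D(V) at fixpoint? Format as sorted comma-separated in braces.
Answer: {}

Derivation:
pass 0 (initial): D(V)={3,4,8}
pass 1: V {3,4,8}->{8}; X {3,4,5,6,7,8}->{}; Y {3,4,9}->{}
pass 2: U {3,4,6,8,9}->{}; V {8}->{}
pass 3: no change
Fixpoint after 3 passes: D(V) = {}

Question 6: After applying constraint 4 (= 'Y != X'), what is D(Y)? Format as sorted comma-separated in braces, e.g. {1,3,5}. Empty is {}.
Answer: {}

Derivation:
Constraint 1 (X + Y = V) on D(X)={3,4,5,6,7,8} D(Y)={3,4,9} D(V)={3,4,8}: X {3,4,5,6,7,8}->{4,5}; Y {3,4,9}->{3,4}; V {3,4,8}->{8}
Constraint 2 (X != U) on D(X)={4,5} D(U)={3,4,6,8,9}: no change
Constraint 3 (X < Y) on D(X)={4,5} D(Y)={3,4}: X {4,5}->{}; Y {3,4}->{}
Constraint 4 (Y != X) on D(Y)={} D(X)={}: no change
So after constraint 4: D(Y) = {}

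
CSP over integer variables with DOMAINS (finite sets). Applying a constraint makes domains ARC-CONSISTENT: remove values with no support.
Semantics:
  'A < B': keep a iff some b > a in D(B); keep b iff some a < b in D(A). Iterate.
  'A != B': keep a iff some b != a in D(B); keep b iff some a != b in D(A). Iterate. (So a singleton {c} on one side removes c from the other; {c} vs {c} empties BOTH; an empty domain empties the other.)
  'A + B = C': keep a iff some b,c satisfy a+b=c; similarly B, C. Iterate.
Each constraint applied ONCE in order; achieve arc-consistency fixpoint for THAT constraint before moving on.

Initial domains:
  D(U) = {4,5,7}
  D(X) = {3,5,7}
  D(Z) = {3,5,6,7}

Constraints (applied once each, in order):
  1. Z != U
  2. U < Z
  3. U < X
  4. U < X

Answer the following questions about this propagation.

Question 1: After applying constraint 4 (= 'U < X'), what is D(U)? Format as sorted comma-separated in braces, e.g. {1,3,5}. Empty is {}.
Answer: {4,5}

Derivation:
Constraint 1 (Z != U) on D(Z)={3,5,6,7} D(U)={4,5,7}: no change
Constraint 2 (U < Z) on D(U)={4,5,7} D(Z)={3,5,6,7}: U {4,5,7}->{4,5}; Z {3,5,6,7}->{5,6,7}
Constraint 3 (U < X) on D(U)={4,5} D(X)={3,5,7}: X {3,5,7}->{5,7}
Constraint 4 (U < X) on D(U)={4,5} D(X)={5,7}: no change
So after constraint 4: D(U) = {4,5}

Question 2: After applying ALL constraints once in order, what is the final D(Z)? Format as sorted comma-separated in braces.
Constraint 1 (Z != U) on D(Z)={3,5,6,7} D(U)={4,5,7}: no change
Constraint 2 (U < Z) on D(U)={4,5,7} D(Z)={3,5,6,7}: U {4,5,7}->{4,5}; Z {3,5,6,7}->{5,6,7}
Constraint 3 (U < X) on D(U)={4,5} D(X)={3,5,7}: X {3,5,7}->{5,7}
Constraint 4 (U < X) on D(U)={4,5} D(X)={5,7}: no change
So after all 4 constraints: D(Z) = {5,6,7}

Answer: {5,6,7}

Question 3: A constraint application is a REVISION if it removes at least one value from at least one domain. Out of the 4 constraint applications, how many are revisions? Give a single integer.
Answer: 2

Derivation:
Constraint 1 (Z != U) on D(Z)={3,5,6,7} D(U)={4,5,7}: no change => not a revision
Constraint 2 (U < Z) on D(U)={4,5,7} D(Z)={3,5,6,7}: U {4,5,7}->{4,5}; Z {3,5,6,7}->{5,6,7} => REVISION
Constraint 3 (U < X) on D(U)={4,5} D(X)={3,5,7}: X {3,5,7}->{5,7} => REVISION
Constraint 4 (U < X) on D(U)={4,5} D(X)={5,7}: no change => not a revision
Total revisions = 2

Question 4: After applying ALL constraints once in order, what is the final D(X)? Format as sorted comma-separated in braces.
Constraint 1 (Z != U) on D(Z)={3,5,6,7} D(U)={4,5,7}: no change
Constraint 2 (U < Z) on D(U)={4,5,7} D(Z)={3,5,6,7}: U {4,5,7}->{4,5}; Z {3,5,6,7}->{5,6,7}
Constraint 3 (U < X) on D(U)={4,5} D(X)={3,5,7}: X {3,5,7}->{5,7}
Constraint 4 (U < X) on D(U)={4,5} D(X)={5,7}: no change
So after all 4 constraints: D(X) = {5,7}

Answer: {5,7}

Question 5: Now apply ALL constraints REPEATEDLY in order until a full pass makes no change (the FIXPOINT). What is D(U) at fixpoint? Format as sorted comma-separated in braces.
pass 0 (initial): D(U)={4,5,7}
pass 1: U {4,5,7}->{4,5}; X {3,5,7}->{5,7}; Z {3,5,6,7}->{5,6,7}
pass 2: no change
Fixpoint after 2 passes: D(U) = {4,5}

Answer: {4,5}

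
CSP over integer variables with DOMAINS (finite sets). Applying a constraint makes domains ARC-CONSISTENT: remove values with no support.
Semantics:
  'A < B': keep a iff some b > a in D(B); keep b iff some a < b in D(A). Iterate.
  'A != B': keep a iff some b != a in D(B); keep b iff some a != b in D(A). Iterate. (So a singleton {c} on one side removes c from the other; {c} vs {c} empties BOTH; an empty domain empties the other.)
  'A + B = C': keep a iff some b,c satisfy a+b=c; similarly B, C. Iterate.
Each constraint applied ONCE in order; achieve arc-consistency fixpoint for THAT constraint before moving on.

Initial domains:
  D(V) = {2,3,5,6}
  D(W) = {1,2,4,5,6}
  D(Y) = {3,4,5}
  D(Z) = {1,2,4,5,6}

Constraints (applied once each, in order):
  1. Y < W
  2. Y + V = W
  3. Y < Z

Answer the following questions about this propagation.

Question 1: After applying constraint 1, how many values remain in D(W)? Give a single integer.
Answer: 3

Derivation:
Constraint 1 (Y < W) on D(Y)={3,4,5} D(W)={1,2,4,5,6}: W {1,2,4,5,6}->{4,5,6}
So after constraint 1: D(W)={4,5,6}, size = 3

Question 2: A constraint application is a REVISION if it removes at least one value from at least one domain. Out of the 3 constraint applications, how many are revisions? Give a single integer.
Constraint 1 (Y < W) on D(Y)={3,4,5} D(W)={1,2,4,5,6}: W {1,2,4,5,6}->{4,5,6} => REVISION
Constraint 2 (Y + V = W) on D(Y)={3,4,5} D(V)={2,3,5,6} D(W)={4,5,6}: Y {3,4,5}->{3,4}; V {2,3,5,6}->{2,3}; W {4,5,6}->{5,6} => REVISION
Constraint 3 (Y < Z) on D(Y)={3,4} D(Z)={1,2,4,5,6}: Z {1,2,4,5,6}->{4,5,6} => REVISION
Total revisions = 3

Answer: 3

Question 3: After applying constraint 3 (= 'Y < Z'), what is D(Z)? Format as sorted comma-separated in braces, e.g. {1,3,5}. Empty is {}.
Answer: {4,5,6}

Derivation:
Constraint 1 (Y < W) on D(Y)={3,4,5} D(W)={1,2,4,5,6}: W {1,2,4,5,6}->{4,5,6}
Constraint 2 (Y + V = W) on D(Y)={3,4,5} D(V)={2,3,5,6} D(W)={4,5,6}: Y {3,4,5}->{3,4}; V {2,3,5,6}->{2,3}; W {4,5,6}->{5,6}
Constraint 3 (Y < Z) on D(Y)={3,4} D(Z)={1,2,4,5,6}: Z {1,2,4,5,6}->{4,5,6}
So after constraint 3: D(Z) = {4,5,6}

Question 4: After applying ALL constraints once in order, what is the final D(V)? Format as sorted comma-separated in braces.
Constraint 1 (Y < W) on D(Y)={3,4,5} D(W)={1,2,4,5,6}: W {1,2,4,5,6}->{4,5,6}
Constraint 2 (Y + V = W) on D(Y)={3,4,5} D(V)={2,3,5,6} D(W)={4,5,6}: Y {3,4,5}->{3,4}; V {2,3,5,6}->{2,3}; W {4,5,6}->{5,6}
Constraint 3 (Y < Z) on D(Y)={3,4} D(Z)={1,2,4,5,6}: Z {1,2,4,5,6}->{4,5,6}
So after all 3 constraints: D(V) = {2,3}

Answer: {2,3}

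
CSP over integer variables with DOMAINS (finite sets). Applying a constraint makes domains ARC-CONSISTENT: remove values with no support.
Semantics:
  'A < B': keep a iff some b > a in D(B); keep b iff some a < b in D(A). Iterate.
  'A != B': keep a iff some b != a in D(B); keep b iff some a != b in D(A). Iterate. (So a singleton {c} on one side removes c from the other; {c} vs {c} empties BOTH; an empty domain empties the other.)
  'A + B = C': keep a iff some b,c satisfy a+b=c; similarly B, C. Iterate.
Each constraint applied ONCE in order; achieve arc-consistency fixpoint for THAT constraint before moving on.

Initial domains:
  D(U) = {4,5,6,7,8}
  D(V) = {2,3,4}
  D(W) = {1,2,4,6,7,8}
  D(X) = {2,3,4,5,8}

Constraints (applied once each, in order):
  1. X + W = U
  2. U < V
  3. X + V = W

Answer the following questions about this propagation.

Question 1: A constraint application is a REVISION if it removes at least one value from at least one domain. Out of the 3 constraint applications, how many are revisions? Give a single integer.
Constraint 1 (X + W = U) on D(X)={2,3,4,5,8} D(W)={1,2,4,6,7,8} D(U)={4,5,6,7,8}: X {2,3,4,5,8}->{2,3,4,5}; W {1,2,4,6,7,8}->{1,2,4,6} => REVISION
Constraint 2 (U < V) on D(U)={4,5,6,7,8} D(V)={2,3,4}: U {4,5,6,7,8}->{}; V {2,3,4}->{} => REVISION
Constraint 3 (X + V = W) on D(X)={2,3,4,5} D(V)={} D(W)={1,2,4,6}: X {2,3,4,5}->{}; W {1,2,4,6}->{} => REVISION
Total revisions = 3

Answer: 3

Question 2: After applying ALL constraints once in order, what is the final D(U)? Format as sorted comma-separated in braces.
Constraint 1 (X + W = U) on D(X)={2,3,4,5,8} D(W)={1,2,4,6,7,8} D(U)={4,5,6,7,8}: X {2,3,4,5,8}->{2,3,4,5}; W {1,2,4,6,7,8}->{1,2,4,6}
Constraint 2 (U < V) on D(U)={4,5,6,7,8} D(V)={2,3,4}: U {4,5,6,7,8}->{}; V {2,3,4}->{}
Constraint 3 (X + V = W) on D(X)={2,3,4,5} D(V)={} D(W)={1,2,4,6}: X {2,3,4,5}->{}; W {1,2,4,6}->{}
So after all 3 constraints: D(U) = {}

Answer: {}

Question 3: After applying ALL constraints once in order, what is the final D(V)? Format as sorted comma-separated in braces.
Constraint 1 (X + W = U) on D(X)={2,3,4,5,8} D(W)={1,2,4,6,7,8} D(U)={4,5,6,7,8}: X {2,3,4,5,8}->{2,3,4,5}; W {1,2,4,6,7,8}->{1,2,4,6}
Constraint 2 (U < V) on D(U)={4,5,6,7,8} D(V)={2,3,4}: U {4,5,6,7,8}->{}; V {2,3,4}->{}
Constraint 3 (X + V = W) on D(X)={2,3,4,5} D(V)={} D(W)={1,2,4,6}: X {2,3,4,5}->{}; W {1,2,4,6}->{}
So after all 3 constraints: D(V) = {}

Answer: {}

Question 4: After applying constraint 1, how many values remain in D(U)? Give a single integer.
Answer: 5

Derivation:
Constraint 1 (X + W = U) on D(X)={2,3,4,5,8} D(W)={1,2,4,6,7,8} D(U)={4,5,6,7,8}: X {2,3,4,5,8}->{2,3,4,5}; W {1,2,4,6,7,8}->{1,2,4,6}
So after constraint 1: D(U)={4,5,6,7,8}, size = 5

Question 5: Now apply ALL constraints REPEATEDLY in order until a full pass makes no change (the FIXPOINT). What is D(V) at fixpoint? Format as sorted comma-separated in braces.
pass 0 (initial): D(V)={2,3,4}
pass 1: U {4,5,6,7,8}->{}; V {2,3,4}->{}; W {1,2,4,6,7,8}->{}; X {2,3,4,5,8}->{}
pass 2: no change
Fixpoint after 2 passes: D(V) = {}

Answer: {}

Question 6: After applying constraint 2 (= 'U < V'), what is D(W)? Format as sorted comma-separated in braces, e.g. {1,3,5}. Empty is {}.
Constraint 1 (X + W = U) on D(X)={2,3,4,5,8} D(W)={1,2,4,6,7,8} D(U)={4,5,6,7,8}: X {2,3,4,5,8}->{2,3,4,5}; W {1,2,4,6,7,8}->{1,2,4,6}
Constraint 2 (U < V) on D(U)={4,5,6,7,8} D(V)={2,3,4}: U {4,5,6,7,8}->{}; V {2,3,4}->{}
So after constraint 2: D(W) = {1,2,4,6}

Answer: {1,2,4,6}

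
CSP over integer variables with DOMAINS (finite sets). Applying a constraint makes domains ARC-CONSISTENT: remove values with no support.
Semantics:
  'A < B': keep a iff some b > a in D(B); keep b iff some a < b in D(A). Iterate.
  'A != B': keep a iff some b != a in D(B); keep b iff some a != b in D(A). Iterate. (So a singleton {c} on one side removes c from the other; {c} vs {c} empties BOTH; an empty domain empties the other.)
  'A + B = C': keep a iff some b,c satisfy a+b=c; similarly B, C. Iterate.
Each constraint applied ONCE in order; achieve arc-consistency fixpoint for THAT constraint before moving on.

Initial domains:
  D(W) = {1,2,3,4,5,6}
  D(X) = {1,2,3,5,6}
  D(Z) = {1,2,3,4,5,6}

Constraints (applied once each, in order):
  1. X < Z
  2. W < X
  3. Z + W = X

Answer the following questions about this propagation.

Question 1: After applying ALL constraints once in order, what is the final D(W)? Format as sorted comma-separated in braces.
Answer: {1,2,3}

Derivation:
Constraint 1 (X < Z) on D(X)={1,2,3,5,6} D(Z)={1,2,3,4,5,6}: X {1,2,3,5,6}->{1,2,3,5}; Z {1,2,3,4,5,6}->{2,3,4,5,6}
Constraint 2 (W < X) on D(W)={1,2,3,4,5,6} D(X)={1,2,3,5}: W {1,2,3,4,5,6}->{1,2,3,4}; X {1,2,3,5}->{2,3,5}
Constraint 3 (Z + W = X) on D(Z)={2,3,4,5,6} D(W)={1,2,3,4} D(X)={2,3,5}: Z {2,3,4,5,6}->{2,3,4}; W {1,2,3,4}->{1,2,3}; X {2,3,5}->{3,5}
So after all 3 constraints: D(W) = {1,2,3}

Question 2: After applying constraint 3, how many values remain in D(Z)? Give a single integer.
Answer: 3

Derivation:
Constraint 1 (X < Z) on D(X)={1,2,3,5,6} D(Z)={1,2,3,4,5,6}: X {1,2,3,5,6}->{1,2,3,5}; Z {1,2,3,4,5,6}->{2,3,4,5,6}
Constraint 2 (W < X) on D(W)={1,2,3,4,5,6} D(X)={1,2,3,5}: W {1,2,3,4,5,6}->{1,2,3,4}; X {1,2,3,5}->{2,3,5}
Constraint 3 (Z + W = X) on D(Z)={2,3,4,5,6} D(W)={1,2,3,4} D(X)={2,3,5}: Z {2,3,4,5,6}->{2,3,4}; W {1,2,3,4}->{1,2,3}; X {2,3,5}->{3,5}
So after constraint 3: D(Z)={2,3,4}, size = 3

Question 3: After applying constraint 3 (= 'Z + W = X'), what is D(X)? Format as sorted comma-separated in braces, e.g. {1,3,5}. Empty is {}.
Constraint 1 (X < Z) on D(X)={1,2,3,5,6} D(Z)={1,2,3,4,5,6}: X {1,2,3,5,6}->{1,2,3,5}; Z {1,2,3,4,5,6}->{2,3,4,5,6}
Constraint 2 (W < X) on D(W)={1,2,3,4,5,6} D(X)={1,2,3,5}: W {1,2,3,4,5,6}->{1,2,3,4}; X {1,2,3,5}->{2,3,5}
Constraint 3 (Z + W = X) on D(Z)={2,3,4,5,6} D(W)={1,2,3,4} D(X)={2,3,5}: Z {2,3,4,5,6}->{2,3,4}; W {1,2,3,4}->{1,2,3}; X {2,3,5}->{3,5}
So after constraint 3: D(X) = {3,5}

Answer: {3,5}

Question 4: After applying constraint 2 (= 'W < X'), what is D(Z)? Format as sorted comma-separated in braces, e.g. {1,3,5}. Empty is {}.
Answer: {2,3,4,5,6}

Derivation:
Constraint 1 (X < Z) on D(X)={1,2,3,5,6} D(Z)={1,2,3,4,5,6}: X {1,2,3,5,6}->{1,2,3,5}; Z {1,2,3,4,5,6}->{2,3,4,5,6}
Constraint 2 (W < X) on D(W)={1,2,3,4,5,6} D(X)={1,2,3,5}: W {1,2,3,4,5,6}->{1,2,3,4}; X {1,2,3,5}->{2,3,5}
So after constraint 2: D(Z) = {2,3,4,5,6}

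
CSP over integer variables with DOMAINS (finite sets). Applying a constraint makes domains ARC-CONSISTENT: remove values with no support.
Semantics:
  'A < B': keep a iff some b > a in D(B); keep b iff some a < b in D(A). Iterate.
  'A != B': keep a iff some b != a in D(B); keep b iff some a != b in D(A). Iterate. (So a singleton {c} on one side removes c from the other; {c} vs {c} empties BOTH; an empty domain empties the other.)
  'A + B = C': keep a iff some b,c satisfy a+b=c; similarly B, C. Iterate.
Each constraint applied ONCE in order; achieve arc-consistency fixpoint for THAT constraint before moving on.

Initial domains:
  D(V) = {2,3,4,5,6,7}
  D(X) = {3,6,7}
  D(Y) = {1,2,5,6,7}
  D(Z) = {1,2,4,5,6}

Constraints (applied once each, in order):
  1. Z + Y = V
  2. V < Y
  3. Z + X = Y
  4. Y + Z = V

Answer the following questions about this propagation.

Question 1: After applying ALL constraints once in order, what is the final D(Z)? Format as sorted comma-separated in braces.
Constraint 1 (Z + Y = V) on D(Z)={1,2,4,5,6} D(Y)={1,2,5,6,7} D(V)={2,3,4,5,6,7}: Y {1,2,5,6,7}->{1,2,5,6}
Constraint 2 (V < Y) on D(V)={2,3,4,5,6,7} D(Y)={1,2,5,6}: V {2,3,4,5,6,7}->{2,3,4,5}; Y {1,2,5,6}->{5,6}
Constraint 3 (Z + X = Y) on D(Z)={1,2,4,5,6} D(X)={3,6,7} D(Y)={5,6}: Z {1,2,4,5,6}->{2}; X {3,6,7}->{3}; Y {5,6}->{5}
Constraint 4 (Y + Z = V) on D(Y)={5} D(Z)={2} D(V)={2,3,4,5}: Y {5}->{}; Z {2}->{}; V {2,3,4,5}->{}
So after all 4 constraints: D(Z) = {}

Answer: {}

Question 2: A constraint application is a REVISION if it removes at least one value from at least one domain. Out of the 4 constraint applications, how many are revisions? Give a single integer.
Constraint 1 (Z + Y = V) on D(Z)={1,2,4,5,6} D(Y)={1,2,5,6,7} D(V)={2,3,4,5,6,7}: Y {1,2,5,6,7}->{1,2,5,6} => REVISION
Constraint 2 (V < Y) on D(V)={2,3,4,5,6,7} D(Y)={1,2,5,6}: V {2,3,4,5,6,7}->{2,3,4,5}; Y {1,2,5,6}->{5,6} => REVISION
Constraint 3 (Z + X = Y) on D(Z)={1,2,4,5,6} D(X)={3,6,7} D(Y)={5,6}: Z {1,2,4,5,6}->{2}; X {3,6,7}->{3}; Y {5,6}->{5} => REVISION
Constraint 4 (Y + Z = V) on D(Y)={5} D(Z)={2} D(V)={2,3,4,5}: Y {5}->{}; Z {2}->{}; V {2,3,4,5}->{} => REVISION
Total revisions = 4

Answer: 4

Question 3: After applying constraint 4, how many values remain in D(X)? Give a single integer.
Answer: 1

Derivation:
Constraint 1 (Z + Y = V) on D(Z)={1,2,4,5,6} D(Y)={1,2,5,6,7} D(V)={2,3,4,5,6,7}: Y {1,2,5,6,7}->{1,2,5,6}
Constraint 2 (V < Y) on D(V)={2,3,4,5,6,7} D(Y)={1,2,5,6}: V {2,3,4,5,6,7}->{2,3,4,5}; Y {1,2,5,6}->{5,6}
Constraint 3 (Z + X = Y) on D(Z)={1,2,4,5,6} D(X)={3,6,7} D(Y)={5,6}: Z {1,2,4,5,6}->{2}; X {3,6,7}->{3}; Y {5,6}->{5}
Constraint 4 (Y + Z = V) on D(Y)={5} D(Z)={2} D(V)={2,3,4,5}: Y {5}->{}; Z {2}->{}; V {2,3,4,5}->{}
So after constraint 4: D(X)={3}, size = 1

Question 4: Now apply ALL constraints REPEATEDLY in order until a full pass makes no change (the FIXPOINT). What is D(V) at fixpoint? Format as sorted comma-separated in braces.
Answer: {}

Derivation:
pass 0 (initial): D(V)={2,3,4,5,6,7}
pass 1: V {2,3,4,5,6,7}->{}; X {3,6,7}->{3}; Y {1,2,5,6,7}->{}; Z {1,2,4,5,6}->{}
pass 2: X {3}->{}
pass 3: no change
Fixpoint after 3 passes: D(V) = {}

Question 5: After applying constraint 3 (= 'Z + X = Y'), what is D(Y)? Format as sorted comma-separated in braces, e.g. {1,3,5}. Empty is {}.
Constraint 1 (Z + Y = V) on D(Z)={1,2,4,5,6} D(Y)={1,2,5,6,7} D(V)={2,3,4,5,6,7}: Y {1,2,5,6,7}->{1,2,5,6}
Constraint 2 (V < Y) on D(V)={2,3,4,5,6,7} D(Y)={1,2,5,6}: V {2,3,4,5,6,7}->{2,3,4,5}; Y {1,2,5,6}->{5,6}
Constraint 3 (Z + X = Y) on D(Z)={1,2,4,5,6} D(X)={3,6,7} D(Y)={5,6}: Z {1,2,4,5,6}->{2}; X {3,6,7}->{3}; Y {5,6}->{5}
So after constraint 3: D(Y) = {5}

Answer: {5}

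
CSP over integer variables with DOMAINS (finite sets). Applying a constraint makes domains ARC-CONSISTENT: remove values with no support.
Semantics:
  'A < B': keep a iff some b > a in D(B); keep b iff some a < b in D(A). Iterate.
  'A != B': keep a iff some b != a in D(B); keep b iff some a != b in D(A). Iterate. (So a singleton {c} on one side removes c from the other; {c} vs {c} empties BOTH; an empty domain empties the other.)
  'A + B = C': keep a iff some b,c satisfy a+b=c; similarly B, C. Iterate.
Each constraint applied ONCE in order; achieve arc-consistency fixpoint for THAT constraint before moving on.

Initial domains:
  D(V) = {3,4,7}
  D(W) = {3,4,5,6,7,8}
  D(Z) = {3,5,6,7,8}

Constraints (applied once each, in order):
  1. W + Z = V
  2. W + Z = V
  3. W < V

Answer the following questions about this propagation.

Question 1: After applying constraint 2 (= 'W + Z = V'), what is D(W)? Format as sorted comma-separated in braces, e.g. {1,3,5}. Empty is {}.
Answer: {4}

Derivation:
Constraint 1 (W + Z = V) on D(W)={3,4,5,6,7,8} D(Z)={3,5,6,7,8} D(V)={3,4,7}: W {3,4,5,6,7,8}->{4}; Z {3,5,6,7,8}->{3}; V {3,4,7}->{7}
Constraint 2 (W + Z = V) on D(W)={4} D(Z)={3} D(V)={7}: no change
So after constraint 2: D(W) = {4}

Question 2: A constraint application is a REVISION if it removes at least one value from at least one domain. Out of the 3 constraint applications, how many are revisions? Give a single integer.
Constraint 1 (W + Z = V) on D(W)={3,4,5,6,7,8} D(Z)={3,5,6,7,8} D(V)={3,4,7}: W {3,4,5,6,7,8}->{4}; Z {3,5,6,7,8}->{3}; V {3,4,7}->{7} => REVISION
Constraint 2 (W + Z = V) on D(W)={4} D(Z)={3} D(V)={7}: no change => not a revision
Constraint 3 (W < V) on D(W)={4} D(V)={7}: no change => not a revision
Total revisions = 1

Answer: 1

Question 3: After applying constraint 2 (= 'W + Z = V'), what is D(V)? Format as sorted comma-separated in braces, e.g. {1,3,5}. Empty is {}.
Constraint 1 (W + Z = V) on D(W)={3,4,5,6,7,8} D(Z)={3,5,6,7,8} D(V)={3,4,7}: W {3,4,5,6,7,8}->{4}; Z {3,5,6,7,8}->{3}; V {3,4,7}->{7}
Constraint 2 (W + Z = V) on D(W)={4} D(Z)={3} D(V)={7}: no change
So after constraint 2: D(V) = {7}

Answer: {7}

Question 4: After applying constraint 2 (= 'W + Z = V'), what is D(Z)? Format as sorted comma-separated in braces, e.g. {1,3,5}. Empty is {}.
Constraint 1 (W + Z = V) on D(W)={3,4,5,6,7,8} D(Z)={3,5,6,7,8} D(V)={3,4,7}: W {3,4,5,6,7,8}->{4}; Z {3,5,6,7,8}->{3}; V {3,4,7}->{7}
Constraint 2 (W + Z = V) on D(W)={4} D(Z)={3} D(V)={7}: no change
So after constraint 2: D(Z) = {3}

Answer: {3}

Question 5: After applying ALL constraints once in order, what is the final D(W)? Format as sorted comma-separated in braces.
Answer: {4}

Derivation:
Constraint 1 (W + Z = V) on D(W)={3,4,5,6,7,8} D(Z)={3,5,6,7,8} D(V)={3,4,7}: W {3,4,5,6,7,8}->{4}; Z {3,5,6,7,8}->{3}; V {3,4,7}->{7}
Constraint 2 (W + Z = V) on D(W)={4} D(Z)={3} D(V)={7}: no change
Constraint 3 (W < V) on D(W)={4} D(V)={7}: no change
So after all 3 constraints: D(W) = {4}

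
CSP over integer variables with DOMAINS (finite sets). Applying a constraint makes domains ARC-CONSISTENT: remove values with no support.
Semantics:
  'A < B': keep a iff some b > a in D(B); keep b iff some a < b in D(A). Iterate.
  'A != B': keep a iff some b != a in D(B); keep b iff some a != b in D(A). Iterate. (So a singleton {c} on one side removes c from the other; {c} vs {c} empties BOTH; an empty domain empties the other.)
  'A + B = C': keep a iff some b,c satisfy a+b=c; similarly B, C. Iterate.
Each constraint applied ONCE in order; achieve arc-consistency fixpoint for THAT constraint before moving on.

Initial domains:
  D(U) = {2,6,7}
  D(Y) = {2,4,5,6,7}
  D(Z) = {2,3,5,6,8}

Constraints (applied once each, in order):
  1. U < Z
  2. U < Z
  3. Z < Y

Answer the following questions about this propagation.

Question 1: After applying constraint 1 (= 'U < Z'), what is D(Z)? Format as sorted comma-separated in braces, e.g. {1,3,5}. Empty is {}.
Constraint 1 (U < Z) on D(U)={2,6,7} D(Z)={2,3,5,6,8}: Z {2,3,5,6,8}->{3,5,6,8}
So after constraint 1: D(Z) = {3,5,6,8}

Answer: {3,5,6,8}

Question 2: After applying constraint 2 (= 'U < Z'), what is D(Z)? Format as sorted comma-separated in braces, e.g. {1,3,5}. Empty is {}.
Constraint 1 (U < Z) on D(U)={2,6,7} D(Z)={2,3,5,6,8}: Z {2,3,5,6,8}->{3,5,6,8}
Constraint 2 (U < Z) on D(U)={2,6,7} D(Z)={3,5,6,8}: no change
So after constraint 2: D(Z) = {3,5,6,8}

Answer: {3,5,6,8}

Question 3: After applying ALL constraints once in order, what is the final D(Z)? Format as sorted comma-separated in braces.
Answer: {3,5,6}

Derivation:
Constraint 1 (U < Z) on D(U)={2,6,7} D(Z)={2,3,5,6,8}: Z {2,3,5,6,8}->{3,5,6,8}
Constraint 2 (U < Z) on D(U)={2,6,7} D(Z)={3,5,6,8}: no change
Constraint 3 (Z < Y) on D(Z)={3,5,6,8} D(Y)={2,4,5,6,7}: Z {3,5,6,8}->{3,5,6}; Y {2,4,5,6,7}->{4,5,6,7}
So after all 3 constraints: D(Z) = {3,5,6}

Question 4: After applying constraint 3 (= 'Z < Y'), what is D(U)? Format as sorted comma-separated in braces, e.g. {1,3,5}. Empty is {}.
Constraint 1 (U < Z) on D(U)={2,6,7} D(Z)={2,3,5,6,8}: Z {2,3,5,6,8}->{3,5,6,8}
Constraint 2 (U < Z) on D(U)={2,6,7} D(Z)={3,5,6,8}: no change
Constraint 3 (Z < Y) on D(Z)={3,5,6,8} D(Y)={2,4,5,6,7}: Z {3,5,6,8}->{3,5,6}; Y {2,4,5,6,7}->{4,5,6,7}
So after constraint 3: D(U) = {2,6,7}

Answer: {2,6,7}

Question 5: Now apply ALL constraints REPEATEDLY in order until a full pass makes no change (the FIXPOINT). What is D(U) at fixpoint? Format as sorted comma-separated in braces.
pass 0 (initial): D(U)={2,6,7}
pass 1: Y {2,4,5,6,7}->{4,5,6,7}; Z {2,3,5,6,8}->{3,5,6}
pass 2: U {2,6,7}->{2}
pass 3: no change
Fixpoint after 3 passes: D(U) = {2}

Answer: {2}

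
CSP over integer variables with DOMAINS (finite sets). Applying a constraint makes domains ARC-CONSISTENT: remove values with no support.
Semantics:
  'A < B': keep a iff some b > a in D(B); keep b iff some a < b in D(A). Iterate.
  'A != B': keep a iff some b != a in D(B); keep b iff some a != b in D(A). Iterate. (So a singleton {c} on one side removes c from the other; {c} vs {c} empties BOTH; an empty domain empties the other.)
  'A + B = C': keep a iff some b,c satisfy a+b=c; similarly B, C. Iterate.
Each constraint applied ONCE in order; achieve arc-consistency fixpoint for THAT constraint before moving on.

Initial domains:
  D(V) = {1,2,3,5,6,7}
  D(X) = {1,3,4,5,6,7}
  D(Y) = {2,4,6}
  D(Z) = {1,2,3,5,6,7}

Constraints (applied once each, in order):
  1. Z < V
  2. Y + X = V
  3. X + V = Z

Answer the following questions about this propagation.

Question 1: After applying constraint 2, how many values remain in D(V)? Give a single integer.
Constraint 1 (Z < V) on D(Z)={1,2,3,5,6,7} D(V)={1,2,3,5,6,7}: Z {1,2,3,5,6,7}->{1,2,3,5,6}; V {1,2,3,5,6,7}->{2,3,5,6,7}
Constraint 2 (Y + X = V) on D(Y)={2,4,6} D(X)={1,3,4,5,6,7} D(V)={2,3,5,6,7}: X {1,3,4,5,6,7}->{1,3,4,5}; V {2,3,5,6,7}->{3,5,6,7}
So after constraint 2: D(V)={3,5,6,7}, size = 4

Answer: 4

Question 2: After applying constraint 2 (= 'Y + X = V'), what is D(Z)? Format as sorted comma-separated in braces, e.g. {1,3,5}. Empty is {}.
Answer: {1,2,3,5,6}

Derivation:
Constraint 1 (Z < V) on D(Z)={1,2,3,5,6,7} D(V)={1,2,3,5,6,7}: Z {1,2,3,5,6,7}->{1,2,3,5,6}; V {1,2,3,5,6,7}->{2,3,5,6,7}
Constraint 2 (Y + X = V) on D(Y)={2,4,6} D(X)={1,3,4,5,6,7} D(V)={2,3,5,6,7}: X {1,3,4,5,6,7}->{1,3,4,5}; V {2,3,5,6,7}->{3,5,6,7}
So after constraint 2: D(Z) = {1,2,3,5,6}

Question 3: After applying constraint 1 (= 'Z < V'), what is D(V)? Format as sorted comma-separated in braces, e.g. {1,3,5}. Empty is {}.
Constraint 1 (Z < V) on D(Z)={1,2,3,5,6,7} D(V)={1,2,3,5,6,7}: Z {1,2,3,5,6,7}->{1,2,3,5,6}; V {1,2,3,5,6,7}->{2,3,5,6,7}
So after constraint 1: D(V) = {2,3,5,6,7}

Answer: {2,3,5,6,7}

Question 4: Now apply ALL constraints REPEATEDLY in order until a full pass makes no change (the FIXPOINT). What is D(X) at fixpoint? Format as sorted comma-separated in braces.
Answer: {}

Derivation:
pass 0 (initial): D(X)={1,3,4,5,6,7}
pass 1: V {1,2,3,5,6,7}->{3,5}; X {1,3,4,5,6,7}->{1,3}; Z {1,2,3,5,6,7}->{6}
pass 2: V {3,5}->{}; X {1,3}->{}; Y {2,4,6}->{}; Z {6}->{}
pass 3: no change
Fixpoint after 3 passes: D(X) = {}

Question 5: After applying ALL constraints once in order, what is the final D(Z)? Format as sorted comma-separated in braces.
Answer: {6}

Derivation:
Constraint 1 (Z < V) on D(Z)={1,2,3,5,6,7} D(V)={1,2,3,5,6,7}: Z {1,2,3,5,6,7}->{1,2,3,5,6}; V {1,2,3,5,6,7}->{2,3,5,6,7}
Constraint 2 (Y + X = V) on D(Y)={2,4,6} D(X)={1,3,4,5,6,7} D(V)={2,3,5,6,7}: X {1,3,4,5,6,7}->{1,3,4,5}; V {2,3,5,6,7}->{3,5,6,7}
Constraint 3 (X + V = Z) on D(X)={1,3,4,5} D(V)={3,5,6,7} D(Z)={1,2,3,5,6}: X {1,3,4,5}->{1,3}; V {3,5,6,7}->{3,5}; Z {1,2,3,5,6}->{6}
So after all 3 constraints: D(Z) = {6}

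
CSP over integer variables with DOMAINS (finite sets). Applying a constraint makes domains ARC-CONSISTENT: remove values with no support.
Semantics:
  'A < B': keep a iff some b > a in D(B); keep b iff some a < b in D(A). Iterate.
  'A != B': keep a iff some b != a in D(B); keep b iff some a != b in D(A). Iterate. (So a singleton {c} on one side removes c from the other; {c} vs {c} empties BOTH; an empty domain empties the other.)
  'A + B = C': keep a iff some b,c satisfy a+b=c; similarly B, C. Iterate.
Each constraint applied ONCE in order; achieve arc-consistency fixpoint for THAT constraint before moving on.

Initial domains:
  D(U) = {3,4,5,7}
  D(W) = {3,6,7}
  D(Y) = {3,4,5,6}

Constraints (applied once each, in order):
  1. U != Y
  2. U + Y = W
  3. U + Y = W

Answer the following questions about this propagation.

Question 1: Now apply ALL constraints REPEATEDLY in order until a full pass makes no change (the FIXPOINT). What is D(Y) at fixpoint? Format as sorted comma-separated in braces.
pass 0 (initial): D(Y)={3,4,5,6}
pass 1: U {3,4,5,7}->{3,4}; W {3,6,7}->{6,7}; Y {3,4,5,6}->{3,4}
pass 2: no change
Fixpoint after 2 passes: D(Y) = {3,4}

Answer: {3,4}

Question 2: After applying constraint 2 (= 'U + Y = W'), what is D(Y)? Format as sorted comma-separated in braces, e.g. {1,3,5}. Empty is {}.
Constraint 1 (U != Y) on D(U)={3,4,5,7} D(Y)={3,4,5,6}: no change
Constraint 2 (U + Y = W) on D(U)={3,4,5,7} D(Y)={3,4,5,6} D(W)={3,6,7}: U {3,4,5,7}->{3,4}; Y {3,4,5,6}->{3,4}; W {3,6,7}->{6,7}
So after constraint 2: D(Y) = {3,4}

Answer: {3,4}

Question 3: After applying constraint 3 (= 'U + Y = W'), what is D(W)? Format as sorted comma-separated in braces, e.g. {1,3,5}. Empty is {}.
Answer: {6,7}

Derivation:
Constraint 1 (U != Y) on D(U)={3,4,5,7} D(Y)={3,4,5,6}: no change
Constraint 2 (U + Y = W) on D(U)={3,4,5,7} D(Y)={3,4,5,6} D(W)={3,6,7}: U {3,4,5,7}->{3,4}; Y {3,4,5,6}->{3,4}; W {3,6,7}->{6,7}
Constraint 3 (U + Y = W) on D(U)={3,4} D(Y)={3,4} D(W)={6,7}: no change
So after constraint 3: D(W) = {6,7}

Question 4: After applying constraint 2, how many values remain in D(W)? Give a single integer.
Constraint 1 (U != Y) on D(U)={3,4,5,7} D(Y)={3,4,5,6}: no change
Constraint 2 (U + Y = W) on D(U)={3,4,5,7} D(Y)={3,4,5,6} D(W)={3,6,7}: U {3,4,5,7}->{3,4}; Y {3,4,5,6}->{3,4}; W {3,6,7}->{6,7}
So after constraint 2: D(W)={6,7}, size = 2

Answer: 2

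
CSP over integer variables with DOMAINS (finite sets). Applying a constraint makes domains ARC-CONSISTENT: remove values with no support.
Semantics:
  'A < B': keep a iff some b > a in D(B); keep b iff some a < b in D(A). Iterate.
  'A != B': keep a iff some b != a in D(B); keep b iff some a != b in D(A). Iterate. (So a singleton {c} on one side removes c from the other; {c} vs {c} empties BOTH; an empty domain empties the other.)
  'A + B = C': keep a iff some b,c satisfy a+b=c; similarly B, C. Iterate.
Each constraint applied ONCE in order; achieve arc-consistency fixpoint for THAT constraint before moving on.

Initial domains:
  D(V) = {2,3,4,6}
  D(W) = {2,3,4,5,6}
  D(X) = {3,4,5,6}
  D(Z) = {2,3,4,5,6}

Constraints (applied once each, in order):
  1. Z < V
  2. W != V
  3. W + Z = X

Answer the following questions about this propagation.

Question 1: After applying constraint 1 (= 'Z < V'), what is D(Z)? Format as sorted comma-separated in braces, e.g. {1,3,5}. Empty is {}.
Answer: {2,3,4,5}

Derivation:
Constraint 1 (Z < V) on D(Z)={2,3,4,5,6} D(V)={2,3,4,6}: Z {2,3,4,5,6}->{2,3,4,5}; V {2,3,4,6}->{3,4,6}
So after constraint 1: D(Z) = {2,3,4,5}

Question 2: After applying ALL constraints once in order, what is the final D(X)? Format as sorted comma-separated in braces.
Constraint 1 (Z < V) on D(Z)={2,3,4,5,6} D(V)={2,3,4,6}: Z {2,3,4,5,6}->{2,3,4,5}; V {2,3,4,6}->{3,4,6}
Constraint 2 (W != V) on D(W)={2,3,4,5,6} D(V)={3,4,6}: no change
Constraint 3 (W + Z = X) on D(W)={2,3,4,5,6} D(Z)={2,3,4,5} D(X)={3,4,5,6}: W {2,3,4,5,6}->{2,3,4}; Z {2,3,4,5}->{2,3,4}; X {3,4,5,6}->{4,5,6}
So after all 3 constraints: D(X) = {4,5,6}

Answer: {4,5,6}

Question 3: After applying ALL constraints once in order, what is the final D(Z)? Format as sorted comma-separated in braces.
Constraint 1 (Z < V) on D(Z)={2,3,4,5,6} D(V)={2,3,4,6}: Z {2,3,4,5,6}->{2,3,4,5}; V {2,3,4,6}->{3,4,6}
Constraint 2 (W != V) on D(W)={2,3,4,5,6} D(V)={3,4,6}: no change
Constraint 3 (W + Z = X) on D(W)={2,3,4,5,6} D(Z)={2,3,4,5} D(X)={3,4,5,6}: W {2,3,4,5,6}->{2,3,4}; Z {2,3,4,5}->{2,3,4}; X {3,4,5,6}->{4,5,6}
So after all 3 constraints: D(Z) = {2,3,4}

Answer: {2,3,4}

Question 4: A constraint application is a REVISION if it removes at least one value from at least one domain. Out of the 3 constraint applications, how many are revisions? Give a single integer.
Constraint 1 (Z < V) on D(Z)={2,3,4,5,6} D(V)={2,3,4,6}: Z {2,3,4,5,6}->{2,3,4,5}; V {2,3,4,6}->{3,4,6} => REVISION
Constraint 2 (W != V) on D(W)={2,3,4,5,6} D(V)={3,4,6}: no change => not a revision
Constraint 3 (W + Z = X) on D(W)={2,3,4,5,6} D(Z)={2,3,4,5} D(X)={3,4,5,6}: W {2,3,4,5,6}->{2,3,4}; Z {2,3,4,5}->{2,3,4}; X {3,4,5,6}->{4,5,6} => REVISION
Total revisions = 2

Answer: 2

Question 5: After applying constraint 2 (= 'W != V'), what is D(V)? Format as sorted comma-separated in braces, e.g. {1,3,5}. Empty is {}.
Answer: {3,4,6}

Derivation:
Constraint 1 (Z < V) on D(Z)={2,3,4,5,6} D(V)={2,3,4,6}: Z {2,3,4,5,6}->{2,3,4,5}; V {2,3,4,6}->{3,4,6}
Constraint 2 (W != V) on D(W)={2,3,4,5,6} D(V)={3,4,6}: no change
So after constraint 2: D(V) = {3,4,6}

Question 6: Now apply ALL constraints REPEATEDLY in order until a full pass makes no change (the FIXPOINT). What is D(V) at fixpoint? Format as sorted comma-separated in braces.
Answer: {3,4,6}

Derivation:
pass 0 (initial): D(V)={2,3,4,6}
pass 1: V {2,3,4,6}->{3,4,6}; W {2,3,4,5,6}->{2,3,4}; X {3,4,5,6}->{4,5,6}; Z {2,3,4,5,6}->{2,3,4}
pass 2: no change
Fixpoint after 2 passes: D(V) = {3,4,6}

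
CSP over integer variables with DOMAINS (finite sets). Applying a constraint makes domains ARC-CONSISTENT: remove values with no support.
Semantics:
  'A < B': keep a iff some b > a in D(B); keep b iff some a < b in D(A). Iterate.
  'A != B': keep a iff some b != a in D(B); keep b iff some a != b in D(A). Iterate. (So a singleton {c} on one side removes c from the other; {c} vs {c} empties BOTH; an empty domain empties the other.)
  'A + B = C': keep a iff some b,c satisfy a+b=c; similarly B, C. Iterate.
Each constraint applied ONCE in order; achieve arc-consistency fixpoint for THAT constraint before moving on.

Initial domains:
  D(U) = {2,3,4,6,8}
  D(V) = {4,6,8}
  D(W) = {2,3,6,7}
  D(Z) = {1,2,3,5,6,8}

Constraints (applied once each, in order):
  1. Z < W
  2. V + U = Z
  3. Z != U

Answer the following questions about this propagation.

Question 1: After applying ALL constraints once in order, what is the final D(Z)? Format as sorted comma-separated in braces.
Constraint 1 (Z < W) on D(Z)={1,2,3,5,6,8} D(W)={2,3,6,7}: Z {1,2,3,5,6,8}->{1,2,3,5,6}
Constraint 2 (V + U = Z) on D(V)={4,6,8} D(U)={2,3,4,6,8} D(Z)={1,2,3,5,6}: V {4,6,8}->{4}; U {2,3,4,6,8}->{2}; Z {1,2,3,5,6}->{6}
Constraint 3 (Z != U) on D(Z)={6} D(U)={2}: no change
So after all 3 constraints: D(Z) = {6}

Answer: {6}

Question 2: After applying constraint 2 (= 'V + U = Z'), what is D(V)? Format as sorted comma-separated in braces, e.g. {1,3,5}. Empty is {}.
Answer: {4}

Derivation:
Constraint 1 (Z < W) on D(Z)={1,2,3,5,6,8} D(W)={2,3,6,7}: Z {1,2,3,5,6,8}->{1,2,3,5,6}
Constraint 2 (V + U = Z) on D(V)={4,6,8} D(U)={2,3,4,6,8} D(Z)={1,2,3,5,6}: V {4,6,8}->{4}; U {2,3,4,6,8}->{2}; Z {1,2,3,5,6}->{6}
So after constraint 2: D(V) = {4}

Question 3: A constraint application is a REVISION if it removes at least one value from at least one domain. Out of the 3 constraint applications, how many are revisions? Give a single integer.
Answer: 2

Derivation:
Constraint 1 (Z < W) on D(Z)={1,2,3,5,6,8} D(W)={2,3,6,7}: Z {1,2,3,5,6,8}->{1,2,3,5,6} => REVISION
Constraint 2 (V + U = Z) on D(V)={4,6,8} D(U)={2,3,4,6,8} D(Z)={1,2,3,5,6}: V {4,6,8}->{4}; U {2,3,4,6,8}->{2}; Z {1,2,3,5,6}->{6} => REVISION
Constraint 3 (Z != U) on D(Z)={6} D(U)={2}: no change => not a revision
Total revisions = 2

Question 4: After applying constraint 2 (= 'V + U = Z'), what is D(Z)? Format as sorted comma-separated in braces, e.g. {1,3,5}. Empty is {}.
Answer: {6}

Derivation:
Constraint 1 (Z < W) on D(Z)={1,2,3,5,6,8} D(W)={2,3,6,7}: Z {1,2,3,5,6,8}->{1,2,3,5,6}
Constraint 2 (V + U = Z) on D(V)={4,6,8} D(U)={2,3,4,6,8} D(Z)={1,2,3,5,6}: V {4,6,8}->{4}; U {2,3,4,6,8}->{2}; Z {1,2,3,5,6}->{6}
So after constraint 2: D(Z) = {6}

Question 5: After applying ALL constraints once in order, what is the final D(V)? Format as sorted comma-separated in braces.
Answer: {4}

Derivation:
Constraint 1 (Z < W) on D(Z)={1,2,3,5,6,8} D(W)={2,3,6,7}: Z {1,2,3,5,6,8}->{1,2,3,5,6}
Constraint 2 (V + U = Z) on D(V)={4,6,8} D(U)={2,3,4,6,8} D(Z)={1,2,3,5,6}: V {4,6,8}->{4}; U {2,3,4,6,8}->{2}; Z {1,2,3,5,6}->{6}
Constraint 3 (Z != U) on D(Z)={6} D(U)={2}: no change
So after all 3 constraints: D(V) = {4}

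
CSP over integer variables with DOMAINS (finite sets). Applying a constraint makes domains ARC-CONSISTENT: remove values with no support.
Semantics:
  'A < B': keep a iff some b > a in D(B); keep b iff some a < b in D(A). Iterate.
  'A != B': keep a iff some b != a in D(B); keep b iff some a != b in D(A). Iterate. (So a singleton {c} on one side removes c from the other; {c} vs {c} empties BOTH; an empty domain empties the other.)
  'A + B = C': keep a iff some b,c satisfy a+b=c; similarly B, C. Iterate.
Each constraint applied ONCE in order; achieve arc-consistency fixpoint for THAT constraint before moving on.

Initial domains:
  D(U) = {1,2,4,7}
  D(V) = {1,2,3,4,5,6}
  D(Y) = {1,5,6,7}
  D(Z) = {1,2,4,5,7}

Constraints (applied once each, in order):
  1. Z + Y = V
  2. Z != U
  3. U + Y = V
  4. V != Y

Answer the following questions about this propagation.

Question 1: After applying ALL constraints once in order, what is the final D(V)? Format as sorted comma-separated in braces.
Constraint 1 (Z + Y = V) on D(Z)={1,2,4,5,7} D(Y)={1,5,6,7} D(V)={1,2,3,4,5,6}: Z {1,2,4,5,7}->{1,2,4,5}; Y {1,5,6,7}->{1,5}; V {1,2,3,4,5,6}->{2,3,5,6}
Constraint 2 (Z != U) on D(Z)={1,2,4,5} D(U)={1,2,4,7}: no change
Constraint 3 (U + Y = V) on D(U)={1,2,4,7} D(Y)={1,5} D(V)={2,3,5,6}: U {1,2,4,7}->{1,2,4}
Constraint 4 (V != Y) on D(V)={2,3,5,6} D(Y)={1,5}: no change
So after all 4 constraints: D(V) = {2,3,5,6}

Answer: {2,3,5,6}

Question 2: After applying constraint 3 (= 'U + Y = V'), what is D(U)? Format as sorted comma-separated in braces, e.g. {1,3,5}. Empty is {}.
Constraint 1 (Z + Y = V) on D(Z)={1,2,4,5,7} D(Y)={1,5,6,7} D(V)={1,2,3,4,5,6}: Z {1,2,4,5,7}->{1,2,4,5}; Y {1,5,6,7}->{1,5}; V {1,2,3,4,5,6}->{2,3,5,6}
Constraint 2 (Z != U) on D(Z)={1,2,4,5} D(U)={1,2,4,7}: no change
Constraint 3 (U + Y = V) on D(U)={1,2,4,7} D(Y)={1,5} D(V)={2,3,5,6}: U {1,2,4,7}->{1,2,4}
So after constraint 3: D(U) = {1,2,4}

Answer: {1,2,4}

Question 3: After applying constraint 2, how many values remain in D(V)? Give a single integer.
Constraint 1 (Z + Y = V) on D(Z)={1,2,4,5,7} D(Y)={1,5,6,7} D(V)={1,2,3,4,5,6}: Z {1,2,4,5,7}->{1,2,4,5}; Y {1,5,6,7}->{1,5}; V {1,2,3,4,5,6}->{2,3,5,6}
Constraint 2 (Z != U) on D(Z)={1,2,4,5} D(U)={1,2,4,7}: no change
So after constraint 2: D(V)={2,3,5,6}, size = 4

Answer: 4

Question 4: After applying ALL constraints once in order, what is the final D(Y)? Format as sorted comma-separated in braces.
Constraint 1 (Z + Y = V) on D(Z)={1,2,4,5,7} D(Y)={1,5,6,7} D(V)={1,2,3,4,5,6}: Z {1,2,4,5,7}->{1,2,4,5}; Y {1,5,6,7}->{1,5}; V {1,2,3,4,5,6}->{2,3,5,6}
Constraint 2 (Z != U) on D(Z)={1,2,4,5} D(U)={1,2,4,7}: no change
Constraint 3 (U + Y = V) on D(U)={1,2,4,7} D(Y)={1,5} D(V)={2,3,5,6}: U {1,2,4,7}->{1,2,4}
Constraint 4 (V != Y) on D(V)={2,3,5,6} D(Y)={1,5}: no change
So after all 4 constraints: D(Y) = {1,5}

Answer: {1,5}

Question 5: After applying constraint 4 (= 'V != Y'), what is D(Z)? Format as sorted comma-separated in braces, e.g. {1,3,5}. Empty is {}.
Constraint 1 (Z + Y = V) on D(Z)={1,2,4,5,7} D(Y)={1,5,6,7} D(V)={1,2,3,4,5,6}: Z {1,2,4,5,7}->{1,2,4,5}; Y {1,5,6,7}->{1,5}; V {1,2,3,4,5,6}->{2,3,5,6}
Constraint 2 (Z != U) on D(Z)={1,2,4,5} D(U)={1,2,4,7}: no change
Constraint 3 (U + Y = V) on D(U)={1,2,4,7} D(Y)={1,5} D(V)={2,3,5,6}: U {1,2,4,7}->{1,2,4}
Constraint 4 (V != Y) on D(V)={2,3,5,6} D(Y)={1,5}: no change
So after constraint 4: D(Z) = {1,2,4,5}

Answer: {1,2,4,5}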